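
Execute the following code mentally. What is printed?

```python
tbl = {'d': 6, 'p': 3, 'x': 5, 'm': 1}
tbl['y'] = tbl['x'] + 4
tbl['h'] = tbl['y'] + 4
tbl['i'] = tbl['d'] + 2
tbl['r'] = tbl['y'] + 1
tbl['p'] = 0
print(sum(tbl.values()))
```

tbl['y'] = tbl['x']+4 = 9 → {'d': 6, 'p': 3, 'x': 5, 'm': 1, 'y': 9}
tbl['h'] = tbl['y']+4 = 13 → {'d': 6, 'p': 3, 'x': 5, 'm': 1, 'y': 9, 'h': 13}
tbl['i'] = tbl['d']+2 = 8 → {'d': 6, 'p': 3, 'x': 5, 'm': 1, 'y': 9, 'h': 13, 'i': 8}
tbl['r'] = tbl['y']+1 = 10 → {'d': 6, 'p': 3, 'x': 5, 'm': 1, 'y': 9, 'h': 13, 'i': 8, 'r': 10}
tbl['p'] = 0 → {'d': 6, 'p': 0, 'x': 5, 'm': 1, 'y': 9, 'h': 13, 'i': 8, 'r': 10}
sum of values = 52

52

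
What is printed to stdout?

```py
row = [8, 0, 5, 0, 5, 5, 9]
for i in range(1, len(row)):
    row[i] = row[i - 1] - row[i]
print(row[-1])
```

-16

i=1: row[1] = 8-0 = 8 → [8, 8, 5, 0, 5, 5, 9]
i=2: row[2] = 8-5 = 3 → [8, 8, 3, 0, 5, 5, 9]
i=3: row[3] = 3-0 = 3 → [8, 8, 3, 3, 5, 5, 9]
i=4: row[4] = 3-5 = -2 → [8, 8, 3, 3, -2, 5, 9]
i=5: row[5] = (-2)-5 = -7 → [8, 8, 3, 3, -2, -7, 9]
i=6: row[6] = (-7)-9 = -16 → [8, 8, 3, 3, -2, -7, -16]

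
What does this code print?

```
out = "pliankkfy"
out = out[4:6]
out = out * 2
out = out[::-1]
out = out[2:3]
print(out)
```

k

slice [4:6] → 'nk'
repeat ×2 → 'nknk'
reverse → 'knkn'
slice [2:3] → 'k'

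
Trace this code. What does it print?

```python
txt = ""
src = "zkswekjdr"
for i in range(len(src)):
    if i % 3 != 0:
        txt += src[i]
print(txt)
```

i=0: skip
i=1: add 'k' → 'k'
i=2: add 's' → 'ks'
i=3: skip
i=4: add 'e' → 'kse'
i=5: add 'k' → 'ksek'
i=6: skip
i=7: add 'd' → 'ksekd'
i=8: add 'r' → 'ksekdr'

ksekdr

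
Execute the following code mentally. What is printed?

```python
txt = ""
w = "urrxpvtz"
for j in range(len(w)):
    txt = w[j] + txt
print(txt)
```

ztvpxrru

j=0: prepend 'u' → 'u'
j=1: prepend 'r' → 'ru'
j=2: prepend 'r' → 'rru'
j=3: prepend 'x' → 'xrru'
j=4: prepend 'p' → 'pxrru'
j=5: prepend 'v' → 'vpxrru'
j=6: prepend 't' → 'tvpxrru'
j=7: prepend 'z' → 'ztvpxrru'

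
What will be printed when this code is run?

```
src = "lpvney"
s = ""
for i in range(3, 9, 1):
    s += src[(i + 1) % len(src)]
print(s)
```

eylpvn

i=3: add src[4]='e' → 'e'
i=4: add src[5]='y' → 'ey'
i=5: add src[0]='l' → 'eyl'
i=6: add src[1]='p' → 'eylp'
i=7: add src[2]='v' → 'eylpv'
i=8: add src[3]='n' → 'eylpvn'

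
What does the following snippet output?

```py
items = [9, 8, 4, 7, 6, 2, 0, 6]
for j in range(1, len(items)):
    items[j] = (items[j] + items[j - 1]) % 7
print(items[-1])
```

j=1: items[1] = (8+9)%7 = 3 → [9, 3, 4, 7, 6, 2, 0, 6]
j=2: items[2] = (4+3)%7 = 0 → [9, 3, 0, 7, 6, 2, 0, 6]
j=3: items[3] = (7+0)%7 = 0 → [9, 3, 0, 0, 6, 2, 0, 6]
j=4: items[4] = (6+0)%7 = 6 → [9, 3, 0, 0, 6, 2, 0, 6]
j=5: items[5] = (2+6)%7 = 1 → [9, 3, 0, 0, 6, 1, 0, 6]
j=6: items[6] = (0+1)%7 = 1 → [9, 3, 0, 0, 6, 1, 1, 6]
j=7: items[7] = (6+1)%7 = 0 → [9, 3, 0, 0, 6, 1, 1, 0]

0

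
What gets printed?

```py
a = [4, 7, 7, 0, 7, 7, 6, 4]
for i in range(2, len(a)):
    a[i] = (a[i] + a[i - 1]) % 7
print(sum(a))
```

20

i=2: a[2] = (7+7)%7 = 0 → [4, 7, 0, 0, 7, 7, 6, 4]
i=3: a[3] = (0+0)%7 = 0 → [4, 7, 0, 0, 7, 7, 6, 4]
i=4: a[4] = (7+0)%7 = 0 → [4, 7, 0, 0, 0, 7, 6, 4]
i=5: a[5] = (7+0)%7 = 0 → [4, 7, 0, 0, 0, 0, 6, 4]
i=6: a[6] = (6+0)%7 = 6 → [4, 7, 0, 0, 0, 0, 6, 4]
i=7: a[7] = (4+6)%7 = 3 → [4, 7, 0, 0, 0, 0, 6, 3]
sum = 20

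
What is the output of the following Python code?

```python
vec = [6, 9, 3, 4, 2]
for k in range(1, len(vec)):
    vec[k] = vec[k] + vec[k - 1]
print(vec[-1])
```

k=1: vec[1] = 9+6 = 15 → [6, 15, 3, 4, 2]
k=2: vec[2] = 3+15 = 18 → [6, 15, 18, 4, 2]
k=3: vec[3] = 4+18 = 22 → [6, 15, 18, 22, 2]
k=4: vec[4] = 2+22 = 24 → [6, 15, 18, 22, 24]

24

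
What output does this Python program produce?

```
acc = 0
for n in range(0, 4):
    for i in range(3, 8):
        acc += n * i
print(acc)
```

n=0,i=3: acc = 0+0 = 0
n=0,i=4: acc = 0+0 = 0
n=0,i=5: acc = 0+0 = 0
n=0,i=6: acc = 0+0 = 0
n=0,i=7: acc = 0+0 = 0
n=1,i=3: acc = 0+3 = 3
n=1,i=4: acc = 3+4 = 7
n=1,i=5: acc = 7+5 = 12
n=1,i=6: acc = 12+6 = 18
n=1,i=7: acc = 18+7 = 25
n=2,i=3: acc = 25+6 = 31
n=2,i=4: acc = 31+8 = 39
n=2,i=5: acc = 39+10 = 49
n=2,i=6: acc = 49+12 = 61
n=2,i=7: acc = 61+14 = 75
n=3,i=3: acc = 75+9 = 84
n=3,i=4: acc = 84+12 = 96
n=3,i=5: acc = 96+15 = 111
n=3,i=6: acc = 111+18 = 129
n=3,i=7: acc = 129+21 = 150

150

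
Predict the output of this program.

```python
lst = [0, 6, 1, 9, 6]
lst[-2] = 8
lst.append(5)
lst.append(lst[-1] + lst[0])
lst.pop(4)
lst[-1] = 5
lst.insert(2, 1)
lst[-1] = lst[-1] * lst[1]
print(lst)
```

[0, 6, 1, 1, 8, 5, 30]

lst[-2] = 8 → [0, 6, 1, 8, 6]
append 5 → [0, 6, 1, 8, 6, 5]
append lst[-1]+lst[0] = 5+0 = 5 → [0, 6, 1, 8, 6, 5, 5]
pop(4) removes 6 → [0, 6, 1, 8, 5, 5]
lst[-1] = 5 → [0, 6, 1, 8, 5, 5]
insert 1 at 2 → [0, 6, 1, 1, 8, 5, 5]
lst[-1] = lst[-1]*lst[1] = 5*6 = 30 → [0, 6, 1, 1, 8, 5, 30]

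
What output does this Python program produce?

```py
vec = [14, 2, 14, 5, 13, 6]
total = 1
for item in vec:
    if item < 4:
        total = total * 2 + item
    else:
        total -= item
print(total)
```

item=14: not <4, total = 1-14 = -13
item=2: <4, total = (-13)*2+2 = -24
item=14: not <4, total = (-24)-14 = -38
item=5: not <4, total = (-38)-5 = -43
item=13: not <4, total = (-43)-13 = -56
item=6: not <4, total = (-56)-6 = -62

-62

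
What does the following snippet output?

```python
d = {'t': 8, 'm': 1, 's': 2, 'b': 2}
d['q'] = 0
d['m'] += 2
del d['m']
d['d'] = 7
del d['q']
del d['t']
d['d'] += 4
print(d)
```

{'s': 2, 'b': 2, 'd': 11}

d['q'] = 0 → {'t': 8, 'm': 1, 's': 2, 'b': 2, 'q': 0}
d['m'] = 1+2 = 3 → {'t': 8, 'm': 3, 's': 2, 'b': 2, 'q': 0}
del 'm' → {'t': 8, 's': 2, 'b': 2, 'q': 0}
d['d'] = 7 → {'t': 8, 's': 2, 'b': 2, 'q': 0, 'd': 7}
del 'q' → {'t': 8, 's': 2, 'b': 2, 'd': 7}
del 't' → {'s': 2, 'b': 2, 'd': 7}
d['d'] = 7+4 = 11 → {'s': 2, 'b': 2, 'd': 11}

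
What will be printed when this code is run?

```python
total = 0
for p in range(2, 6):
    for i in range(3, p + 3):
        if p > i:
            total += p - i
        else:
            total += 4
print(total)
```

p=2,i=3: not 2>3, total = 0+4 = 4
p=2,i=4: not 2>4, total = 4+4 = 8
p=3,i=3: not 3>3, total = 8+4 = 12
p=3,i=4: not 3>4, total = 12+4 = 16
p=3,i=5: not 3>5, total = 16+4 = 20
p=4,i=3: 4>3, total = 20+1 = 21
p=4,i=4: not 4>4, total = 21+4 = 25
p=4,i=5: not 4>5, total = 25+4 = 29
p=4,i=6: not 4>6, total = 29+4 = 33
p=5,i=3: 5>3, total = 33+2 = 35
p=5,i=4: 5>4, total = 35+1 = 36
p=5,i=5: not 5>5, total = 36+4 = 40
p=5,i=6: not 5>6, total = 40+4 = 44
p=5,i=7: not 5>7, total = 44+4 = 48

48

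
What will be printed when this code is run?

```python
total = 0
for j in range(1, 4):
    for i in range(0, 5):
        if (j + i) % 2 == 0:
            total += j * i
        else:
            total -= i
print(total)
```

j=1,i=0: odd sum, total = 0-0 = 0
j=1,i=1: even sum, total = 0+1 = 1
j=1,i=2: odd sum, total = 1-2 = -1
j=1,i=3: even sum, total = (-1)+3 = 2
j=1,i=4: odd sum, total = 2-4 = -2
j=2,i=0: even sum, total = (-2)+0 = -2
j=2,i=1: odd sum, total = (-2)-1 = -3
j=2,i=2: even sum, total = (-3)+4 = 1
j=2,i=3: odd sum, total = 1-3 = -2
j=2,i=4: even sum, total = (-2)+8 = 6
j=3,i=0: odd sum, total = 6-0 = 6
j=3,i=1: even sum, total = 6+3 = 9
j=3,i=2: odd sum, total = 9-2 = 7
j=3,i=3: even sum, total = 7+9 = 16
j=3,i=4: odd sum, total = 16-4 = 12

12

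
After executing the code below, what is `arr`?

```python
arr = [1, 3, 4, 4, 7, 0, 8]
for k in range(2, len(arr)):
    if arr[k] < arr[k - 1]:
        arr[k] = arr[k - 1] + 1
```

[1, 3, 4, 4, 7, 8, 8]

k=2: 4>=3, unchanged → [1, 3, 4, 4, 7, 0, 8]
k=3: 4>=4, unchanged → [1, 3, 4, 4, 7, 0, 8]
k=4: 7>=4, unchanged → [1, 3, 4, 4, 7, 0, 8]
k=5: 0<7, arr[5] = 7+1 = 8 → [1, 3, 4, 4, 7, 8, 8]
k=6: 8>=8, unchanged → [1, 3, 4, 4, 7, 8, 8]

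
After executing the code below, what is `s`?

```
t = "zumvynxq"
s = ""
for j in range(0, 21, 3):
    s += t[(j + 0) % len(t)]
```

j=0: add t[0]='z' → 'z'
j=3: add t[3]='v' → 'zv'
j=6: add t[6]='x' → 'zvx'
j=9: add t[1]='u' → 'zvxu'
j=12: add t[4]='y' → 'zvxuy'
j=15: add t[7]='q' → 'zvxuyq'
j=18: add t[2]='m' → 'zvxuyqm'

'zvxuyqm'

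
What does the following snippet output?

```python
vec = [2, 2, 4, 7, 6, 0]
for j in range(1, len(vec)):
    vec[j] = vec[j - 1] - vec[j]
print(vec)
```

j=1: vec[1] = 2-2 = 0 → [2, 0, 4, 7, 6, 0]
j=2: vec[2] = 0-4 = -4 → [2, 0, -4, 7, 6, 0]
j=3: vec[3] = (-4)-7 = -11 → [2, 0, -4, -11, 6, 0]
j=4: vec[4] = (-11)-6 = -17 → [2, 0, -4, -11, -17, 0]
j=5: vec[5] = (-17)-0 = -17 → [2, 0, -4, -11, -17, -17]

[2, 0, -4, -11, -17, -17]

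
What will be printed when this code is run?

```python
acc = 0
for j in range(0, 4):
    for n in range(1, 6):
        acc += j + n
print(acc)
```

j=0,n=1: acc = 0+1 = 1
j=0,n=2: acc = 1+2 = 3
j=0,n=3: acc = 3+3 = 6
j=0,n=4: acc = 6+4 = 10
j=0,n=5: acc = 10+5 = 15
j=1,n=1: acc = 15+2 = 17
j=1,n=2: acc = 17+3 = 20
j=1,n=3: acc = 20+4 = 24
j=1,n=4: acc = 24+5 = 29
j=1,n=5: acc = 29+6 = 35
j=2,n=1: acc = 35+3 = 38
j=2,n=2: acc = 38+4 = 42
j=2,n=3: acc = 42+5 = 47
j=2,n=4: acc = 47+6 = 53
j=2,n=5: acc = 53+7 = 60
j=3,n=1: acc = 60+4 = 64
j=3,n=2: acc = 64+5 = 69
j=3,n=3: acc = 69+6 = 75
j=3,n=4: acc = 75+7 = 82
j=3,n=5: acc = 82+8 = 90

90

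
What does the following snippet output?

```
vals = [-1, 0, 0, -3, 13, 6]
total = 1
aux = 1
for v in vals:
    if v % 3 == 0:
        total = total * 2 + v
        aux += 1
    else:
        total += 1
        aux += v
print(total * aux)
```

578

v=-1: not %3==0, total = 1+1 = 2; aux=0
v=0: %3==0, total = 2*2+0 = 4; aux=1
v=0: %3==0, total = 4*2+0 = 8; aux=2
v=-3: %3==0, total = 8*2+(-3) = 13; aux=3
v=13: not %3==0, total = 13+1 = 14; aux=16
v=6: %3==0, total = 14*2+6 = 34; aux=17
total*aux = 34*17 = 578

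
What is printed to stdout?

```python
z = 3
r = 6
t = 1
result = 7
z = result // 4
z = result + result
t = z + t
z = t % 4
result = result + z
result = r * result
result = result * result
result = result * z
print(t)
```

z = 7//4 = 1
z = 7+7 = 14
t = 14+1 = 15
z = 15%4 = 3
result = 7+3 = 10
result = 6*10 = 60
result = 60*60 = 3600
result = 3600*3 = 10800

15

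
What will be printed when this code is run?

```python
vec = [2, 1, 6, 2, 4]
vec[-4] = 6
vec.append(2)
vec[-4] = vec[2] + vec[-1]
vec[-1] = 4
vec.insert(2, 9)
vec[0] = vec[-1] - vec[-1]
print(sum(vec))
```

vec[-4] = 6 → [2, 6, 6, 2, 4]
append 2 → [2, 6, 6, 2, 4, 2]
vec[-4] = vec[2]+vec[-1] = 6+2 = 8 → [2, 6, 8, 2, 4, 2]
vec[-1] = 4 → [2, 6, 8, 2, 4, 4]
insert 9 at 2 → [2, 6, 9, 8, 2, 4, 4]
vec[0] = vec[-1]-vec[-1] = 4-4 = 0 → [0, 6, 9, 8, 2, 4, 4]
sum = 33

33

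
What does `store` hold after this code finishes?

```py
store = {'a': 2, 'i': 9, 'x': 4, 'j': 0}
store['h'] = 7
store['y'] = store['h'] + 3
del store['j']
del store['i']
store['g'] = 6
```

store['h'] = 7 → {'a': 2, 'i': 9, 'x': 4, 'j': 0, 'h': 7}
store['y'] = store['h']+3 = 10 → {'a': 2, 'i': 9, 'x': 4, 'j': 0, 'h': 7, 'y': 10}
del 'j' → {'a': 2, 'i': 9, 'x': 4, 'h': 7, 'y': 10}
del 'i' → {'a': 2, 'x': 4, 'h': 7, 'y': 10}
store['g'] = 6 → {'a': 2, 'x': 4, 'h': 7, 'y': 10, 'g': 6}

{'a': 2, 'x': 4, 'h': 7, 'y': 10, 'g': 6}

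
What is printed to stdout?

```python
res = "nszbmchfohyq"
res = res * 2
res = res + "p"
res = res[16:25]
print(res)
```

repeat ×2 → 'nszbmchfohyqnszbmchfohyq'
+ 'p' → 'nszbmchfohyqnszbmchfohyqp'
slice [16:25] → 'mchfohyqp'

mchfohyqp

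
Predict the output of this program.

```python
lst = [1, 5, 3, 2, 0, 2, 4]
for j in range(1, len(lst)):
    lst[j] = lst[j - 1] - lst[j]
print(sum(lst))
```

-54

j=1: lst[1] = 1-5 = -4 → [1, -4, 3, 2, 0, 2, 4]
j=2: lst[2] = (-4)-3 = -7 → [1, -4, -7, 2, 0, 2, 4]
j=3: lst[3] = (-7)-2 = -9 → [1, -4, -7, -9, 0, 2, 4]
j=4: lst[4] = (-9)-0 = -9 → [1, -4, -7, -9, -9, 2, 4]
j=5: lst[5] = (-9)-2 = -11 → [1, -4, -7, -9, -9, -11, 4]
j=6: lst[6] = (-11)-4 = -15 → [1, -4, -7, -9, -9, -11, -15]
sum = -54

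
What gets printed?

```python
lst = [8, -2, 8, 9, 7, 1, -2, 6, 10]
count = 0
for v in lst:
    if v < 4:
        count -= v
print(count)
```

3

v=8: not <4
v=-2: <4, count = 0-(-2) = 2
v=8: not <4
v=9: not <4
v=7: not <4
v=1: <4, count = 2-1 = 1
v=-2: <4, count = 1-(-2) = 3
v=6: not <4
v=10: not <4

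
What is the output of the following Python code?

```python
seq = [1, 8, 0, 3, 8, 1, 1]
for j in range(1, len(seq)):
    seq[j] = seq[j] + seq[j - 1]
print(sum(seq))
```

j=1: seq[1] = 8+1 = 9 → [1, 9, 0, 3, 8, 1, 1]
j=2: seq[2] = 0+9 = 9 → [1, 9, 9, 3, 8, 1, 1]
j=3: seq[3] = 3+9 = 12 → [1, 9, 9, 12, 8, 1, 1]
j=4: seq[4] = 8+12 = 20 → [1, 9, 9, 12, 20, 1, 1]
j=5: seq[5] = 1+20 = 21 → [1, 9, 9, 12, 20, 21, 1]
j=6: seq[6] = 1+21 = 22 → [1, 9, 9, 12, 20, 21, 22]
sum = 94

94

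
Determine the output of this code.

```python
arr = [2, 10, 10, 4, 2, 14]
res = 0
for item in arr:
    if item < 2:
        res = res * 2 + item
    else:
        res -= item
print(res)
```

item=2: not <2, res = 0-2 = -2
item=10: not <2, res = (-2)-10 = -12
item=10: not <2, res = (-12)-10 = -22
item=4: not <2, res = (-22)-4 = -26
item=2: not <2, res = (-26)-2 = -28
item=14: not <2, res = (-28)-14 = -42

-42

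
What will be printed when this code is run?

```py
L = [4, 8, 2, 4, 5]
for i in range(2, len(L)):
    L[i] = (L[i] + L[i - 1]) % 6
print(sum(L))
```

i=2: L[2] = (2+8)%6 = 4 → [4, 8, 4, 4, 5]
i=3: L[3] = (4+4)%6 = 2 → [4, 8, 4, 2, 5]
i=4: L[4] = (5+2)%6 = 1 → [4, 8, 4, 2, 1]
sum = 19

19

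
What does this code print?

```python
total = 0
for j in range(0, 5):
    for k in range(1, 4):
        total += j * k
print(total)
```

j=0,k=1: total = 0+0 = 0
j=0,k=2: total = 0+0 = 0
j=0,k=3: total = 0+0 = 0
j=1,k=1: total = 0+1 = 1
j=1,k=2: total = 1+2 = 3
j=1,k=3: total = 3+3 = 6
j=2,k=1: total = 6+2 = 8
j=2,k=2: total = 8+4 = 12
j=2,k=3: total = 12+6 = 18
j=3,k=1: total = 18+3 = 21
j=3,k=2: total = 21+6 = 27
j=3,k=3: total = 27+9 = 36
j=4,k=1: total = 36+4 = 40
j=4,k=2: total = 40+8 = 48
j=4,k=3: total = 48+12 = 60

60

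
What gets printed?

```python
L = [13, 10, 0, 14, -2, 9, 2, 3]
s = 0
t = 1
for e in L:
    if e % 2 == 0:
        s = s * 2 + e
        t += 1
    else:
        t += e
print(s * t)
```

e=13: not even; t=14
e=10: even, s = 0*2+10 = 10; t=15
e=0: even, s = 10*2+0 = 20; t=16
e=14: even, s = 20*2+14 = 54; t=17
e=-2: even, s = 54*2+(-2) = 106; t=18
e=9: not even; t=27
e=2: even, s = 106*2+2 = 214; t=28
e=3: not even; t=31
s*t = 214*31 = 6634

6634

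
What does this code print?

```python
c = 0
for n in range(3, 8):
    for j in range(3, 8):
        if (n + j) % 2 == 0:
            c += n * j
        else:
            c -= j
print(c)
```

265

n=3,j=3: even sum, c = 0+9 = 9
n=3,j=4: odd sum, c = 9-4 = 5
n=3,j=5: even sum, c = 5+15 = 20
n=3,j=6: odd sum, c = 20-6 = 14
n=3,j=7: even sum, c = 14+21 = 35
n=4,j=3: odd sum, c = 35-3 = 32
n=4,j=4: even sum, c = 32+16 = 48
n=4,j=5: odd sum, c = 48-5 = 43
n=4,j=6: even sum, c = 43+24 = 67
n=4,j=7: odd sum, c = 67-7 = 60
n=5,j=3: even sum, c = 60+15 = 75
n=5,j=4: odd sum, c = 75-4 = 71
n=5,j=5: even sum, c = 71+25 = 96
n=5,j=6: odd sum, c = 96-6 = 90
n=5,j=7: even sum, c = 90+35 = 125
n=6,j=3: odd sum, c = 125-3 = 122
n=6,j=4: even sum, c = 122+24 = 146
n=6,j=5: odd sum, c = 146-5 = 141
n=6,j=6: even sum, c = 141+36 = 177
n=6,j=7: odd sum, c = 177-7 = 170
n=7,j=3: even sum, c = 170+21 = 191
n=7,j=4: odd sum, c = 191-4 = 187
n=7,j=5: even sum, c = 187+35 = 222
n=7,j=6: odd sum, c = 222-6 = 216
n=7,j=7: even sum, c = 216+49 = 265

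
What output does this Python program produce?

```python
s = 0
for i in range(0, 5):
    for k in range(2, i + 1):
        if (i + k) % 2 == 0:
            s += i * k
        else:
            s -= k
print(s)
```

32

i=2,k=2: even sum, s = 0+4 = 4
i=3,k=2: odd sum, s = 4-2 = 2
i=3,k=3: even sum, s = 2+9 = 11
i=4,k=2: even sum, s = 11+8 = 19
i=4,k=3: odd sum, s = 19-3 = 16
i=4,k=4: even sum, s = 16+16 = 32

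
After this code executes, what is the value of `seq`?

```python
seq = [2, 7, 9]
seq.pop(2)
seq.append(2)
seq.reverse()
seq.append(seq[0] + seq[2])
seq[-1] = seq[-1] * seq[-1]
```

pop(2) removes 9 → [2, 7]
append 2 → [2, 7, 2]
reverse → [2, 7, 2]
append seq[0]+seq[2] = 2+2 = 4 → [2, 7, 2, 4]
seq[-1] = seq[-1]*seq[-1] = 4*4 = 16 → [2, 7, 2, 16]

[2, 7, 2, 16]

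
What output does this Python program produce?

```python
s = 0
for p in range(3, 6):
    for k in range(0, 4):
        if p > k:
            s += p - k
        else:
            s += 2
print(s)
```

32

p=3,k=0: 3>0, s = 0+3 = 3
p=3,k=1: 3>1, s = 3+2 = 5
p=3,k=2: 3>2, s = 5+1 = 6
p=3,k=3: not 3>3, s = 6+2 = 8
p=4,k=0: 4>0, s = 8+4 = 12
p=4,k=1: 4>1, s = 12+3 = 15
p=4,k=2: 4>2, s = 15+2 = 17
p=4,k=3: 4>3, s = 17+1 = 18
p=5,k=0: 5>0, s = 18+5 = 23
p=5,k=1: 5>1, s = 23+4 = 27
p=5,k=2: 5>2, s = 27+3 = 30
p=5,k=3: 5>3, s = 30+2 = 32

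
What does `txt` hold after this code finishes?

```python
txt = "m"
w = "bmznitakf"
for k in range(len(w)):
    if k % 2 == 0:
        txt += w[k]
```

k=0: add 'b' → 'mb'
k=1: skip
k=2: add 'z' → 'mbz'
k=3: skip
k=4: add 'i' → 'mbzi'
k=5: skip
k=6: add 'a' → 'mbzia'
k=7: skip
k=8: add 'f' → 'mbziaf'

'mbziaf'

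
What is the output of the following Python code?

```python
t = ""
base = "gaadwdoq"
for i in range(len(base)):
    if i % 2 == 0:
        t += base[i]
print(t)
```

i=0: add 'g' → 'g'
i=1: skip
i=2: add 'a' → 'ga'
i=3: skip
i=4: add 'w' → 'gaw'
i=5: skip
i=6: add 'o' → 'gawo'
i=7: skip

gawo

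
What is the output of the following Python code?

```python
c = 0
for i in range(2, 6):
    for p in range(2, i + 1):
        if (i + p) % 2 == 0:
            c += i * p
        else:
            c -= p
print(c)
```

66

i=2,p=2: even sum, c = 0+4 = 4
i=3,p=2: odd sum, c = 4-2 = 2
i=3,p=3: even sum, c = 2+9 = 11
i=4,p=2: even sum, c = 11+8 = 19
i=4,p=3: odd sum, c = 19-3 = 16
i=4,p=4: even sum, c = 16+16 = 32
i=5,p=2: odd sum, c = 32-2 = 30
i=5,p=3: even sum, c = 30+15 = 45
i=5,p=4: odd sum, c = 45-4 = 41
i=5,p=5: even sum, c = 41+25 = 66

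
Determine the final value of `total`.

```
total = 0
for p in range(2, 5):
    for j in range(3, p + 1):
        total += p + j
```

21

p=3,j=3: total = 0+6 = 6
p=4,j=3: total = 6+7 = 13
p=4,j=4: total = 13+8 = 21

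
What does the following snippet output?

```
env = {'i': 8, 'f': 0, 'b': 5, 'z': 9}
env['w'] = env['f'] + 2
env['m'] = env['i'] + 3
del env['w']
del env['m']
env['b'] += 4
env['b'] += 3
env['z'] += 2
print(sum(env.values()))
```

31

env['w'] = env['f']+2 = 2 → {'i': 8, 'f': 0, 'b': 5, 'z': 9, 'w': 2}
env['m'] = env['i']+3 = 11 → {'i': 8, 'f': 0, 'b': 5, 'z': 9, 'w': 2, 'm': 11}
del 'w' → {'i': 8, 'f': 0, 'b': 5, 'z': 9, 'm': 11}
del 'm' → {'i': 8, 'f': 0, 'b': 5, 'z': 9}
env['b'] = 5+4 = 9 → {'i': 8, 'f': 0, 'b': 9, 'z': 9}
env['b'] = 9+3 = 12 → {'i': 8, 'f': 0, 'b': 12, 'z': 9}
env['z'] = 9+2 = 11 → {'i': 8, 'f': 0, 'b': 12, 'z': 11}
sum of values = 31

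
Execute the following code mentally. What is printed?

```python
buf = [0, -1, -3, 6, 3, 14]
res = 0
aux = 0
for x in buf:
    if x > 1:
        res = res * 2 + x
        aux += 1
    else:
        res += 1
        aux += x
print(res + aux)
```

x=0: not >1, res = 0+1 = 1; aux=0
x=-1: not >1, res = 1+1 = 2; aux=-1
x=-3: not >1, res = 2+1 = 3; aux=-4
x=6: >1, res = 3*2+6 = 12; aux=-3
x=3: >1, res = 12*2+3 = 27; aux=-2
x=14: >1, res = 27*2+14 = 68; aux=-1
res+aux = 68+(-1) = 67

67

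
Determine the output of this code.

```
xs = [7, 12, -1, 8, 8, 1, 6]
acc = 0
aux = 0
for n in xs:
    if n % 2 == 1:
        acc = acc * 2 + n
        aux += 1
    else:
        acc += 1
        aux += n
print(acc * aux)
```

n=7: odd, acc = 0*2+7 = 7; aux=1
n=12: not odd, acc = 7+1 = 8; aux=13
n=-1: odd, acc = 8*2+(-1) = 15; aux=14
n=8: not odd, acc = 15+1 = 16; aux=22
n=8: not odd, acc = 16+1 = 17; aux=30
n=1: odd, acc = 17*2+1 = 35; aux=31
n=6: not odd, acc = 35+1 = 36; aux=37
acc*aux = 36*37 = 1332

1332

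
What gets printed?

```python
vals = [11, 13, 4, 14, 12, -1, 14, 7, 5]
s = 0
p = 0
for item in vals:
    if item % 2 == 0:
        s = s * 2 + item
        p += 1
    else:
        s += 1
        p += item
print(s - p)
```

123

item=11: not even, s = 0+1 = 1; p=11
item=13: not even, s = 1+1 = 2; p=24
item=4: even, s = 2*2+4 = 8; p=25
item=14: even, s = 8*2+14 = 30; p=26
item=12: even, s = 30*2+12 = 72; p=27
item=-1: not even, s = 72+1 = 73; p=26
item=14: even, s = 73*2+14 = 160; p=27
item=7: not even, s = 160+1 = 161; p=34
item=5: not even, s = 161+1 = 162; p=39
s-p = 162-39 = 123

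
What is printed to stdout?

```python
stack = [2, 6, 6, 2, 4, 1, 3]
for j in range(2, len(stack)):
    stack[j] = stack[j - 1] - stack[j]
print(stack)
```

[2, 6, 0, -2, -6, -7, -10]

j=2: stack[2] = 6-6 = 0 → [2, 6, 0, 2, 4, 1, 3]
j=3: stack[3] = 0-2 = -2 → [2, 6, 0, -2, 4, 1, 3]
j=4: stack[4] = (-2)-4 = -6 → [2, 6, 0, -2, -6, 1, 3]
j=5: stack[5] = (-6)-1 = -7 → [2, 6, 0, -2, -6, -7, 3]
j=6: stack[6] = (-7)-3 = -10 → [2, 6, 0, -2, -6, -7, -10]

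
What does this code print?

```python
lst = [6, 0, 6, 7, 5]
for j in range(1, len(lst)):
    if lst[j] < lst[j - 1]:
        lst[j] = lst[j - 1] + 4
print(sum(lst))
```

70

j=1: 0<6, lst[1] = 6+4 = 10 → [6, 10, 6, 7, 5]
j=2: 6<10, lst[2] = 10+4 = 14 → [6, 10, 14, 7, 5]
j=3: 7<14, lst[3] = 14+4 = 18 → [6, 10, 14, 18, 5]
j=4: 5<18, lst[4] = 18+4 = 22 → [6, 10, 14, 18, 22]
sum = 70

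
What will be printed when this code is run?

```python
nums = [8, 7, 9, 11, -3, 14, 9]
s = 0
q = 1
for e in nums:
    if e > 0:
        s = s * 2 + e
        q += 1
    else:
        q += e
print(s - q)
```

e=8: >0, s = 0*2+8 = 8; q=2
e=7: >0, s = 8*2+7 = 23; q=3
e=9: >0, s = 23*2+9 = 55; q=4
e=11: >0, s = 55*2+11 = 121; q=5
e=-3: not >0; q=2
e=14: >0, s = 121*2+14 = 256; q=3
e=9: >0, s = 256*2+9 = 521; q=4
s-q = 521-4 = 517

517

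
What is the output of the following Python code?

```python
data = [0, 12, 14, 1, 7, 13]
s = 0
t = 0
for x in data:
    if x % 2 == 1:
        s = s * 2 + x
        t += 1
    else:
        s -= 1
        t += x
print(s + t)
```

x=0: not odd, s = 0-1 = -1; t=0
x=12: not odd, s = (-1)-1 = -2; t=12
x=14: not odd, s = (-2)-1 = -3; t=26
x=1: odd, s = (-3)*2+1 = -5; t=27
x=7: odd, s = (-5)*2+7 = -3; t=28
x=13: odd, s = (-3)*2+13 = 7; t=29
s+t = 7+29 = 36

36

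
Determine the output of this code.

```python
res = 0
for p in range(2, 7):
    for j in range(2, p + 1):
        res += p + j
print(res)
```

120

p=2,j=2: res = 0+4 = 4
p=3,j=2: res = 4+5 = 9
p=3,j=3: res = 9+6 = 15
p=4,j=2: res = 15+6 = 21
p=4,j=3: res = 21+7 = 28
p=4,j=4: res = 28+8 = 36
p=5,j=2: res = 36+7 = 43
p=5,j=3: res = 43+8 = 51
p=5,j=4: res = 51+9 = 60
p=5,j=5: res = 60+10 = 70
p=6,j=2: res = 70+8 = 78
p=6,j=3: res = 78+9 = 87
p=6,j=4: res = 87+10 = 97
p=6,j=5: res = 97+11 = 108
p=6,j=6: res = 108+12 = 120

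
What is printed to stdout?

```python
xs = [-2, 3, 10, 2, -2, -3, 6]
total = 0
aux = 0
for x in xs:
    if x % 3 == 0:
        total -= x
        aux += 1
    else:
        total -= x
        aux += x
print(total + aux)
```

x=-2: not %3==0, total = 0-(-2) = 2; aux=-2
x=3: %3==0, total = 2-3 = -1; aux=-1
x=10: not %3==0, total = (-1)-10 = -11; aux=9
x=2: not %3==0, total = (-11)-2 = -13; aux=11
x=-2: not %3==0, total = (-13)-(-2) = -11; aux=9
x=-3: %3==0, total = (-11)-(-3) = -8; aux=10
x=6: %3==0, total = (-8)-6 = -14; aux=11
total+aux = (-14)+11 = -3

-3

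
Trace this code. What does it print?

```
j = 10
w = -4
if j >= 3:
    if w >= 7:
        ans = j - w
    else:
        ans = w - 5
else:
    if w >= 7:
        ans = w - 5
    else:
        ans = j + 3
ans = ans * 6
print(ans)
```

j=10, w=-4
j >= 3 is True; w >= 7 is False
→ ans = w - 5 = -9
ans = (-9)*6 = -54

-54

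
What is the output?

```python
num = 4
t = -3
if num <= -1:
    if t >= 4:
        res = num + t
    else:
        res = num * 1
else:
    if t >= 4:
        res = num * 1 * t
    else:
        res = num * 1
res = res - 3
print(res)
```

num=4, t=-3
num <= -1 is False; t >= 4 is False
→ res = num * 1 = 4
res = 4-3 = 1

1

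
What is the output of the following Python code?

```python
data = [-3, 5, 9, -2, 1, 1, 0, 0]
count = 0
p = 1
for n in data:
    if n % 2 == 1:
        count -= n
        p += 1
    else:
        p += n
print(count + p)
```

-9

n=-3: odd, count = 0-(-3) = 3; p=2
n=5: odd, count = 3-5 = -2; p=3
n=9: odd, count = (-2)-9 = -11; p=4
n=-2: not odd; p=2
n=1: odd, count = (-11)-1 = -12; p=3
n=1: odd, count = (-12)-1 = -13; p=4
n=0: not odd; p=4
n=0: not odd; p=4
count+p = (-13)+4 = -9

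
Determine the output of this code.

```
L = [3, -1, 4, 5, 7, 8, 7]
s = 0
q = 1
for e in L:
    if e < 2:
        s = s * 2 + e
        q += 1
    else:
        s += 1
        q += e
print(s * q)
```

e=3: not <2, s = 0+1 = 1; q=4
e=-1: <2, s = 1*2+(-1) = 1; q=5
e=4: not <2, s = 1+1 = 2; q=9
e=5: not <2, s = 2+1 = 3; q=14
e=7: not <2, s = 3+1 = 4; q=21
e=8: not <2, s = 4+1 = 5; q=29
e=7: not <2, s = 5+1 = 6; q=36
s*q = 6*36 = 216

216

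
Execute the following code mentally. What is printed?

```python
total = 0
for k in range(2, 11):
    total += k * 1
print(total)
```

k=2: total = 0+2*1 = 2
k=3: total = 2+3*1 = 5
k=4: total = 5+4*1 = 9
k=5: total = 9+5*1 = 14
k=6: total = 14+6*1 = 20
k=7: total = 20+7*1 = 27
k=8: total = 27+8*1 = 35
k=9: total = 35+9*1 = 44
k=10: total = 44+10*1 = 54

54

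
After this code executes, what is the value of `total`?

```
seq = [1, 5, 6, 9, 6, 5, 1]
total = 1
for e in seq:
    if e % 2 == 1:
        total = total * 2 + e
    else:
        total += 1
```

e=1: odd, total = 1*2+1 = 3
e=5: odd, total = 3*2+5 = 11
e=6: not odd, total = 11+1 = 12
e=9: odd, total = 12*2+9 = 33
e=6: not odd, total = 33+1 = 34
e=5: odd, total = 34*2+5 = 73
e=1: odd, total = 73*2+1 = 147

147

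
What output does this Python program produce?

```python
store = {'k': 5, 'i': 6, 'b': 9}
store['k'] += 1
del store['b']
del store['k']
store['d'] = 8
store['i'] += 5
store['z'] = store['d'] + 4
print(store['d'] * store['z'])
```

store['k'] = 5+1 = 6 → {'k': 6, 'i': 6, 'b': 9}
del 'b' → {'k': 6, 'i': 6}
del 'k' → {'i': 6}
store['d'] = 8 → {'i': 6, 'd': 8}
store['i'] = 6+5 = 11 → {'i': 11, 'd': 8}
store['z'] = store['d']+4 = 12 → {'i': 11, 'd': 8, 'z': 12}
store['d']*store['z'] = 8*12 = 96

96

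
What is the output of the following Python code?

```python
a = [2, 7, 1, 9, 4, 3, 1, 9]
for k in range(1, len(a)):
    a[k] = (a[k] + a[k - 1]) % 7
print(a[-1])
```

1

k=1: a[1] = (7+2)%7 = 2 → [2, 2, 1, 9, 4, 3, 1, 9]
k=2: a[2] = (1+2)%7 = 3 → [2, 2, 3, 9, 4, 3, 1, 9]
k=3: a[3] = (9+3)%7 = 5 → [2, 2, 3, 5, 4, 3, 1, 9]
k=4: a[4] = (4+5)%7 = 2 → [2, 2, 3, 5, 2, 3, 1, 9]
k=5: a[5] = (3+2)%7 = 5 → [2, 2, 3, 5, 2, 5, 1, 9]
k=6: a[6] = (1+5)%7 = 6 → [2, 2, 3, 5, 2, 5, 6, 9]
k=7: a[7] = (9+6)%7 = 1 → [2, 2, 3, 5, 2, 5, 6, 1]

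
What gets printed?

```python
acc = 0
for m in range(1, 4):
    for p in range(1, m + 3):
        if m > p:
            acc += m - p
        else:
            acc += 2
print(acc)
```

m=1,p=1: not 1>1, acc = 0+2 = 2
m=1,p=2: not 1>2, acc = 2+2 = 4
m=1,p=3: not 1>3, acc = 4+2 = 6
m=2,p=1: 2>1, acc = 6+1 = 7
m=2,p=2: not 2>2, acc = 7+2 = 9
m=2,p=3: not 2>3, acc = 9+2 = 11
m=2,p=4: not 2>4, acc = 11+2 = 13
m=3,p=1: 3>1, acc = 13+2 = 15
m=3,p=2: 3>2, acc = 15+1 = 16
m=3,p=3: not 3>3, acc = 16+2 = 18
m=3,p=4: not 3>4, acc = 18+2 = 20
m=3,p=5: not 3>5, acc = 20+2 = 22

22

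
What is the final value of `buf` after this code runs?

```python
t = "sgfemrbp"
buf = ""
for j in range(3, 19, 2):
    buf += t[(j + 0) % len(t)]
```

j=3: add t[3]='e' → 'e'
j=5: add t[5]='r' → 'er'
j=7: add t[7]='p' → 'erp'
j=9: add t[1]='g' → 'erpg'
j=11: add t[3]='e' → 'erpge'
j=13: add t[5]='r' → 'erpger'
j=15: add t[7]='p' → 'erpgerp'
j=17: add t[1]='g' → 'erpgerpg'

'erpgerpg'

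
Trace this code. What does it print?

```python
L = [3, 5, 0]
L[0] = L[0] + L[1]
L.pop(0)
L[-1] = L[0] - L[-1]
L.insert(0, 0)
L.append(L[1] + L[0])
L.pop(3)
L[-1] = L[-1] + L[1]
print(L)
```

[0, 5, 10]

L[0] = L[0]+L[1] = 3+5 = 8 → [8, 5, 0]
pop(0) removes 8 → [5, 0]
L[-1] = L[0]-L[-1] = 5-0 = 5 → [5, 5]
insert 0 at 0 → [0, 5, 5]
append L[1]+L[0] = 5+0 = 5 → [0, 5, 5, 5]
pop(3) removes 5 → [0, 5, 5]
L[-1] = L[-1]+L[1] = 5+5 = 10 → [0, 5, 10]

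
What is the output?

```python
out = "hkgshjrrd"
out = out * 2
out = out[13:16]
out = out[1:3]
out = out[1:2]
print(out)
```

repeat ×2 → 'hkgshjrrdhkgshjrrd'
slice [13:16] → 'hjr'
slice [1:3] → 'jr'
slice [1:2] → 'r'

r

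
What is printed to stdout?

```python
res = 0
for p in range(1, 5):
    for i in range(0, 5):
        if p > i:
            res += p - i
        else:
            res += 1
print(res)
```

30

p=1,i=0: 1>0, res = 0+1 = 1
p=1,i=1: not 1>1, res = 1+1 = 2
p=1,i=2: not 1>2, res = 2+1 = 3
p=1,i=3: not 1>3, res = 3+1 = 4
p=1,i=4: not 1>4, res = 4+1 = 5
p=2,i=0: 2>0, res = 5+2 = 7
p=2,i=1: 2>1, res = 7+1 = 8
p=2,i=2: not 2>2, res = 8+1 = 9
p=2,i=3: not 2>3, res = 9+1 = 10
p=2,i=4: not 2>4, res = 10+1 = 11
p=3,i=0: 3>0, res = 11+3 = 14
p=3,i=1: 3>1, res = 14+2 = 16
p=3,i=2: 3>2, res = 16+1 = 17
p=3,i=3: not 3>3, res = 17+1 = 18
p=3,i=4: not 3>4, res = 18+1 = 19
p=4,i=0: 4>0, res = 19+4 = 23
p=4,i=1: 4>1, res = 23+3 = 26
p=4,i=2: 4>2, res = 26+2 = 28
p=4,i=3: 4>3, res = 28+1 = 29
p=4,i=4: not 4>4, res = 29+1 = 30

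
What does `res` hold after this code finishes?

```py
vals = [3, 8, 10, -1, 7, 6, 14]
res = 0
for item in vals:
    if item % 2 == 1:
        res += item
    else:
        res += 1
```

13

item=3: odd, res = 0+3 = 3
item=8: not odd, res = 3+1 = 4
item=10: not odd, res = 4+1 = 5
item=-1: odd, res = 5+(-1) = 4
item=7: odd, res = 4+7 = 11
item=6: not odd, res = 11+1 = 12
item=14: not odd, res = 12+1 = 13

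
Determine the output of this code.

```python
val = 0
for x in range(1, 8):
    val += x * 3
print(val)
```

x=1: val = 0+1*3 = 3
x=2: val = 3+2*3 = 9
x=3: val = 9+3*3 = 18
x=4: val = 18+4*3 = 30
x=5: val = 30+5*3 = 45
x=6: val = 45+6*3 = 63
x=7: val = 63+7*3 = 84

84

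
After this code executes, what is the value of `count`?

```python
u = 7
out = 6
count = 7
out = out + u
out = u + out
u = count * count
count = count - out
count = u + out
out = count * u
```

69

out = 6+7 = 13
out = 7+13 = 20
u = 7*7 = 49
count = 7-20 = -13
count = 49+20 = 69
out = 69*49 = 3381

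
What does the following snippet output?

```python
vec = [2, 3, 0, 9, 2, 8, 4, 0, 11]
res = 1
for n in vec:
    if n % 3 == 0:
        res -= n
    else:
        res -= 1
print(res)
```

-16

n=2: not %3==0, res = 1-1 = 0
n=3: %3==0, res = 0-3 = -3
n=0: %3==0, res = (-3)-0 = -3
n=9: %3==0, res = (-3)-9 = -12
n=2: not %3==0, res = (-12)-1 = -13
n=8: not %3==0, res = (-13)-1 = -14
n=4: not %3==0, res = (-14)-1 = -15
n=0: %3==0, res = (-15)-0 = -15
n=11: not %3==0, res = (-15)-1 = -16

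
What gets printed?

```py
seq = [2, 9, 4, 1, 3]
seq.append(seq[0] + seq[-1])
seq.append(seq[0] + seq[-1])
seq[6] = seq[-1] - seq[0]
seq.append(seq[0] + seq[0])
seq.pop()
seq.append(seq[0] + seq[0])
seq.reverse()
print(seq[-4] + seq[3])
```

append seq[0]+seq[-1] = 2+3 = 5 → [2, 9, 4, 1, 3, 5]
append seq[0]+seq[-1] = 2+5 = 7 → [2, 9, 4, 1, 3, 5, 7]
seq[6] = seq[-1]-seq[0] = 7-2 = 5 → [2, 9, 4, 1, 3, 5, 5]
append seq[0]+seq[0] = 2+2 = 4 → [2, 9, 4, 1, 3, 5, 5, 4]
pop() removes 4 → [2, 9, 4, 1, 3, 5, 5]
append seq[0]+seq[0] = 2+2 = 4 → [2, 9, 4, 1, 3, 5, 5, 4]
reverse → [4, 5, 5, 3, 1, 4, 9, 2]
seq[-4]+seq[3] = 1+3 = 4

4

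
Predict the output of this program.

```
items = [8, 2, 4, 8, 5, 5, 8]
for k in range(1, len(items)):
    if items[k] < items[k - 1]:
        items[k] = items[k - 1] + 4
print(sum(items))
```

k=1: 2<8, items[1] = 8+4 = 12 → [8, 12, 4, 8, 5, 5, 8]
k=2: 4<12, items[2] = 12+4 = 16 → [8, 12, 16, 8, 5, 5, 8]
k=3: 8<16, items[3] = 16+4 = 20 → [8, 12, 16, 20, 5, 5, 8]
k=4: 5<20, items[4] = 20+4 = 24 → [8, 12, 16, 20, 24, 5, 8]
k=5: 5<24, items[5] = 24+4 = 28 → [8, 12, 16, 20, 24, 28, 8]
k=6: 8<28, items[6] = 28+4 = 32 → [8, 12, 16, 20, 24, 28, 32]
sum = 140

140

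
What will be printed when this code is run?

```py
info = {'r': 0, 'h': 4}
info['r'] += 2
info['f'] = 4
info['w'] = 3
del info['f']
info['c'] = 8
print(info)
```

info['r'] = 0+2 = 2 → {'r': 2, 'h': 4}
info['f'] = 4 → {'r': 2, 'h': 4, 'f': 4}
info['w'] = 3 → {'r': 2, 'h': 4, 'f': 4, 'w': 3}
del 'f' → {'r': 2, 'h': 4, 'w': 3}
info['c'] = 8 → {'r': 2, 'h': 4, 'w': 3, 'c': 8}

{'r': 2, 'h': 4, 'w': 3, 'c': 8}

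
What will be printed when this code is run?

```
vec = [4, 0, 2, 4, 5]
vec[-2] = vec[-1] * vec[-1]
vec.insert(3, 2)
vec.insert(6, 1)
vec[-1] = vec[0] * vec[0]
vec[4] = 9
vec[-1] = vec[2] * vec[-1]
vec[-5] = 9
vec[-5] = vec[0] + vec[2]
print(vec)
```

vec[-2] = vec[-1]*vec[-1] = 5*5 = 25 → [4, 0, 2, 25, 5]
insert 2 at 3 → [4, 0, 2, 2, 25, 5]
insert 1 at 6 → [4, 0, 2, 2, 25, 5, 1]
vec[-1] = vec[0]*vec[0] = 4*4 = 16 → [4, 0, 2, 2, 25, 5, 16]
vec[4] = 9 → [4, 0, 2, 2, 9, 5, 16]
vec[-1] = vec[2]*vec[-1] = 2*16 = 32 → [4, 0, 2, 2, 9, 5, 32]
vec[-5] = 9 → [4, 0, 9, 2, 9, 5, 32]
vec[-5] = vec[0]+vec[2] = 4+9 = 13 → [4, 0, 13, 2, 9, 5, 32]

[4, 0, 13, 2, 9, 5, 32]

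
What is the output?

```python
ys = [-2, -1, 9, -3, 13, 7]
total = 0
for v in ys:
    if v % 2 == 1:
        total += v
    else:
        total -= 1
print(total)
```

v=-2: not odd, total = 0-1 = -1
v=-1: odd, total = (-1)+(-1) = -2
v=9: odd, total = (-2)+9 = 7
v=-3: odd, total = 7+(-3) = 4
v=13: odd, total = 4+13 = 17
v=7: odd, total = 17+7 = 24

24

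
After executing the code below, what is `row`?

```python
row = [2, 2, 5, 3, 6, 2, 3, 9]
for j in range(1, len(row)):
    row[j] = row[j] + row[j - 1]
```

j=1: row[1] = 2+2 = 4 → [2, 4, 5, 3, 6, 2, 3, 9]
j=2: row[2] = 5+4 = 9 → [2, 4, 9, 3, 6, 2, 3, 9]
j=3: row[3] = 3+9 = 12 → [2, 4, 9, 12, 6, 2, 3, 9]
j=4: row[4] = 6+12 = 18 → [2, 4, 9, 12, 18, 2, 3, 9]
j=5: row[5] = 2+18 = 20 → [2, 4, 9, 12, 18, 20, 3, 9]
j=6: row[6] = 3+20 = 23 → [2, 4, 9, 12, 18, 20, 23, 9]
j=7: row[7] = 9+23 = 32 → [2, 4, 9, 12, 18, 20, 23, 32]

[2, 4, 9, 12, 18, 20, 23, 32]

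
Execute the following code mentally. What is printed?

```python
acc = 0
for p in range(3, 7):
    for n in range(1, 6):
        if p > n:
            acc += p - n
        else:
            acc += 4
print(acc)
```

58

p=3,n=1: 3>1, acc = 0+2 = 2
p=3,n=2: 3>2, acc = 2+1 = 3
p=3,n=3: not 3>3, acc = 3+4 = 7
p=3,n=4: not 3>4, acc = 7+4 = 11
p=3,n=5: not 3>5, acc = 11+4 = 15
p=4,n=1: 4>1, acc = 15+3 = 18
p=4,n=2: 4>2, acc = 18+2 = 20
p=4,n=3: 4>3, acc = 20+1 = 21
p=4,n=4: not 4>4, acc = 21+4 = 25
p=4,n=5: not 4>5, acc = 25+4 = 29
p=5,n=1: 5>1, acc = 29+4 = 33
p=5,n=2: 5>2, acc = 33+3 = 36
p=5,n=3: 5>3, acc = 36+2 = 38
p=5,n=4: 5>4, acc = 38+1 = 39
p=5,n=5: not 5>5, acc = 39+4 = 43
p=6,n=1: 6>1, acc = 43+5 = 48
p=6,n=2: 6>2, acc = 48+4 = 52
p=6,n=3: 6>3, acc = 52+3 = 55
p=6,n=4: 6>4, acc = 55+2 = 57
p=6,n=5: 6>5, acc = 57+1 = 58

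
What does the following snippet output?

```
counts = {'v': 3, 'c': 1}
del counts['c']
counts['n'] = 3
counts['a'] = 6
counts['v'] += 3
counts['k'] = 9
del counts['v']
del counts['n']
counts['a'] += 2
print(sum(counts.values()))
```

del 'c' → {'v': 3}
counts['n'] = 3 → {'v': 3, 'n': 3}
counts['a'] = 6 → {'v': 3, 'n': 3, 'a': 6}
counts['v'] = 3+3 = 6 → {'v': 6, 'n': 3, 'a': 6}
counts['k'] = 9 → {'v': 6, 'n': 3, 'a': 6, 'k': 9}
del 'v' → {'n': 3, 'a': 6, 'k': 9}
del 'n' → {'a': 6, 'k': 9}
counts['a'] = 6+2 = 8 → {'a': 8, 'k': 9}
sum of values = 17

17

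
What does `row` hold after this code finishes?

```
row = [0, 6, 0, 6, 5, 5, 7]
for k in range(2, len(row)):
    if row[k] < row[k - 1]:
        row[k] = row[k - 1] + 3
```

k=2: 0<6, row[2] = 6+3 = 9 → [0, 6, 9, 6, 5, 5, 7]
k=3: 6<9, row[3] = 9+3 = 12 → [0, 6, 9, 12, 5, 5, 7]
k=4: 5<12, row[4] = 12+3 = 15 → [0, 6, 9, 12, 15, 5, 7]
k=5: 5<15, row[5] = 15+3 = 18 → [0, 6, 9, 12, 15, 18, 7]
k=6: 7<18, row[6] = 18+3 = 21 → [0, 6, 9, 12, 15, 18, 21]

[0, 6, 9, 12, 15, 18, 21]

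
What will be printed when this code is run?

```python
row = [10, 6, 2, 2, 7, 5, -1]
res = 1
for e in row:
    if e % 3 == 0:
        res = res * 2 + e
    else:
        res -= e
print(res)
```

-27

e=10: not %3==0, res = 1-10 = -9
e=6: %3==0, res = (-9)*2+6 = -12
e=2: not %3==0, res = (-12)-2 = -14
e=2: not %3==0, res = (-14)-2 = -16
e=7: not %3==0, res = (-16)-7 = -23
e=5: not %3==0, res = (-23)-5 = -28
e=-1: not %3==0, res = (-28)-(-1) = -27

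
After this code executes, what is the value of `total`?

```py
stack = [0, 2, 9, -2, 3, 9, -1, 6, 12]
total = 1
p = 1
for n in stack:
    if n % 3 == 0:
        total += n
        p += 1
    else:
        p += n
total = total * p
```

n=0: %3==0, total = 1+0 = 1; p=2
n=2: not %3==0; p=4
n=9: %3==0, total = 1+9 = 10; p=5
n=-2: not %3==0; p=3
n=3: %3==0, total = 10+3 = 13; p=4
n=9: %3==0, total = 13+9 = 22; p=5
n=-1: not %3==0; p=4
n=6: %3==0, total = 22+6 = 28; p=5
n=12: %3==0, total = 28+12 = 40; p=6
total*p = 40*6 = 240

240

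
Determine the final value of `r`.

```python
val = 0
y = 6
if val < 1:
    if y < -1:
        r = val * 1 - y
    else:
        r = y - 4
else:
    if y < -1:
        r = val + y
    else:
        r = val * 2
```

val=0, y=6
val < 1 is True; y < -1 is False
→ r = y - 4 = 2

2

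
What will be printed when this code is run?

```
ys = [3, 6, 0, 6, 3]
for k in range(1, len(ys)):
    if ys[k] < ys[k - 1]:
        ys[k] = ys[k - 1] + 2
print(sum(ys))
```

k=1: 6>=3, unchanged → [3, 6, 0, 6, 3]
k=2: 0<6, ys[2] = 6+2 = 8 → [3, 6, 8, 6, 3]
k=3: 6<8, ys[3] = 8+2 = 10 → [3, 6, 8, 10, 3]
k=4: 3<10, ys[4] = 10+2 = 12 → [3, 6, 8, 10, 12]
sum = 39

39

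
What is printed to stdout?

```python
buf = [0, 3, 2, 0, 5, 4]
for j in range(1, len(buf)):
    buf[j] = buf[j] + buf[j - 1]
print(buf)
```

j=1: buf[1] = 3+0 = 3 → [0, 3, 2, 0, 5, 4]
j=2: buf[2] = 2+3 = 5 → [0, 3, 5, 0, 5, 4]
j=3: buf[3] = 0+5 = 5 → [0, 3, 5, 5, 5, 4]
j=4: buf[4] = 5+5 = 10 → [0, 3, 5, 5, 10, 4]
j=5: buf[5] = 4+10 = 14 → [0, 3, 5, 5, 10, 14]

[0, 3, 5, 5, 10, 14]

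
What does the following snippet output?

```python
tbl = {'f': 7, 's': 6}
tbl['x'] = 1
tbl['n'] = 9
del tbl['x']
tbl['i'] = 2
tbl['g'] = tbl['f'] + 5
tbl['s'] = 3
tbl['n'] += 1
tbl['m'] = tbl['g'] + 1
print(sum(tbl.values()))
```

47

tbl['x'] = 1 → {'f': 7, 's': 6, 'x': 1}
tbl['n'] = 9 → {'f': 7, 's': 6, 'x': 1, 'n': 9}
del 'x' → {'f': 7, 's': 6, 'n': 9}
tbl['i'] = 2 → {'f': 7, 's': 6, 'n': 9, 'i': 2}
tbl['g'] = tbl['f']+5 = 12 → {'f': 7, 's': 6, 'n': 9, 'i': 2, 'g': 12}
tbl['s'] = 3 → {'f': 7, 's': 3, 'n': 9, 'i': 2, 'g': 12}
tbl['n'] = 9+1 = 10 → {'f': 7, 's': 3, 'n': 10, 'i': 2, 'g': 12}
tbl['m'] = tbl['g']+1 = 13 → {'f': 7, 's': 3, 'n': 10, 'i': 2, 'g': 12, 'm': 13}
sum of values = 47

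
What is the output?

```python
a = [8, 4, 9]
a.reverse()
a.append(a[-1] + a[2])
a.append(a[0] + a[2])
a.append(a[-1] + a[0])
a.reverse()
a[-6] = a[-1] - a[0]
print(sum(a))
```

reverse → [9, 4, 8]
append a[-1]+a[2] = 8+8 = 16 → [9, 4, 8, 16]
append a[0]+a[2] = 9+8 = 17 → [9, 4, 8, 16, 17]
append a[-1]+a[0] = 17+9 = 26 → [9, 4, 8, 16, 17, 26]
reverse → [26, 17, 16, 8, 4, 9]
a[-6] = a[-1]-a[0] = 9-26 = -17 → [-17, 17, 16, 8, 4, 9]
sum = 37

37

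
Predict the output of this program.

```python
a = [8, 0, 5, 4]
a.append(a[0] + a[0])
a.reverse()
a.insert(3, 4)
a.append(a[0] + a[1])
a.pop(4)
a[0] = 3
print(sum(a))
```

44

append a[0]+a[0] = 8+8 = 16 → [8, 0, 5, 4, 16]
reverse → [16, 4, 5, 0, 8]
insert 4 at 3 → [16, 4, 5, 4, 0, 8]
append a[0]+a[1] = 16+4 = 20 → [16, 4, 5, 4, 0, 8, 20]
pop(4) removes 0 → [16, 4, 5, 4, 8, 20]
a[0] = 3 → [3, 4, 5, 4, 8, 20]
sum = 44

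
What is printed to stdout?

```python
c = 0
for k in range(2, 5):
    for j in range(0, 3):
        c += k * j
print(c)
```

27

k=2,j=0: c = 0+0 = 0
k=2,j=1: c = 0+2 = 2
k=2,j=2: c = 2+4 = 6
k=3,j=0: c = 6+0 = 6
k=3,j=1: c = 6+3 = 9
k=3,j=2: c = 9+6 = 15
k=4,j=0: c = 15+0 = 15
k=4,j=1: c = 15+4 = 19
k=4,j=2: c = 19+8 = 27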